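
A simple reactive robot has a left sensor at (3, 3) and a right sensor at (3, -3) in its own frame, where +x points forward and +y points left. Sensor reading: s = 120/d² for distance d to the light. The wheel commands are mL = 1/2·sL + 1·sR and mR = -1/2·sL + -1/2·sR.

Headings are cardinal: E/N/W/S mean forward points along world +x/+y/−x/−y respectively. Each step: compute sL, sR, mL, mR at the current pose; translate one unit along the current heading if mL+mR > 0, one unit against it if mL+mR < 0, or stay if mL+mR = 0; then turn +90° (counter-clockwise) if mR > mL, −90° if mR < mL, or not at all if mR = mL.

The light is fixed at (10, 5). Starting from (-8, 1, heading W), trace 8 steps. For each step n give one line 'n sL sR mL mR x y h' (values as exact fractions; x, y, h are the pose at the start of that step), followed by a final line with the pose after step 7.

n=0: pose=(-8,1,W); sL=12/49, sR=60/221; mL=4266/10829, mR=-2796/10829; mL+mR=30/221 → advance +1; mR−mL=-7062/10829 → turn -1·90°
n=1: pose=(-9,1,N); sL=24/97, sR=120/257; mL=14724/24929, mR=-8904/24929; mL+mR=60/257 → advance +1; mR−mL=-23628/24929 → turn -1·90°
n=2: pose=(-9,2,E); sL=15/32, sR=30/73; mL=3015/4672, mR=-2055/4672; mL+mR=15/73 → advance +1; mR−mL=-2535/2336 → turn -1·90°
n=3: pose=(-8,2,S); sL=40/87, sR=40/159; mL=740/1537, mR=-1640/4611; mL+mR=20/159 → advance +1; mR−mL=-3860/4611 → turn -1·90°
n=4: pose=(-8,1,W); sL=12/49, sR=60/221; mL=4266/10829, mR=-2796/10829; mL+mR=30/221 → advance +1; mR−mL=-7062/10829 → turn -1·90°
n=5: pose=(-9,1,N); sL=24/97, sR=120/257; mL=14724/24929, mR=-8904/24929; mL+mR=60/257 → advance +1; mR−mL=-23628/24929 → turn -1·90°
n=6: pose=(-9,2,E); sL=15/32, sR=30/73; mL=3015/4672, mR=-2055/4672; mL+mR=15/73 → advance +1; mR−mL=-2535/2336 → turn -1·90°
n=7: pose=(-8,2,S); sL=40/87, sR=40/159; mL=740/1537, mR=-1640/4611; mL+mR=20/159 → advance +1; mR−mL=-3860/4611 → turn -1·90°

0 12/49 60/221 4266/10829 -2796/10829 -8 1 W
1 24/97 120/257 14724/24929 -8904/24929 -9 1 N
2 15/32 30/73 3015/4672 -2055/4672 -9 2 E
3 40/87 40/159 740/1537 -1640/4611 -8 2 S
4 12/49 60/221 4266/10829 -2796/10829 -8 1 W
5 24/97 120/257 14724/24929 -8904/24929 -9 1 N
6 15/32 30/73 3015/4672 -2055/4672 -9 2 E
7 40/87 40/159 740/1537 -1640/4611 -8 2 S
final -8 1 W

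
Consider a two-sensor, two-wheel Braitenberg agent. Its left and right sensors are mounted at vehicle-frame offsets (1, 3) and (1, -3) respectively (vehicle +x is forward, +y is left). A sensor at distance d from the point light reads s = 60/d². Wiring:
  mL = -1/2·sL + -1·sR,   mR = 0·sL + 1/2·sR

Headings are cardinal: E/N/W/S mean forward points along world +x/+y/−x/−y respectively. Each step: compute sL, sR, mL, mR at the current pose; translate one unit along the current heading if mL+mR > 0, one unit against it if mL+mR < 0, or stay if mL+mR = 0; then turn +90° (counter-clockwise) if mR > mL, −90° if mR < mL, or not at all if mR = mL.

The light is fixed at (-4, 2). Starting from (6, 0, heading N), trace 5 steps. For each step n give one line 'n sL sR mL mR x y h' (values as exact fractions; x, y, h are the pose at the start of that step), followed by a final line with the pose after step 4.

0 6/5 6/17 -81/85 3/17 6 0 N
1 20/39 20/27 -350/351 10/27 6 -1 W
2 15/53 3/4 -189/212 3/8 7 -1 S
3 12/29 60/169 -2754/4901 30/169 7 0 E
4 6/5 6/17 -81/85 3/17 6 0 N
final 6 -1 W

n=0: pose=(6,0,N); sL=6/5, sR=6/17; mL=-81/85, mR=3/17; mL+mR=-66/85 → advance -1; mR−mL=96/85 → turn +1·90°
n=1: pose=(6,-1,W); sL=20/39, sR=20/27; mL=-350/351, mR=10/27; mL+mR=-220/351 → advance -1; mR−mL=160/117 → turn +1·90°
n=2: pose=(7,-1,S); sL=15/53, sR=3/4; mL=-189/212, mR=3/8; mL+mR=-219/424 → advance -1; mR−mL=537/424 → turn +1·90°
n=3: pose=(7,0,E); sL=12/29, sR=60/169; mL=-2754/4901, mR=30/169; mL+mR=-1884/4901 → advance -1; mR−mL=3624/4901 → turn +1·90°
n=4: pose=(6,0,N); sL=6/5, sR=6/17; mL=-81/85, mR=3/17; mL+mR=-66/85 → advance -1; mR−mL=96/85 → turn +1·90°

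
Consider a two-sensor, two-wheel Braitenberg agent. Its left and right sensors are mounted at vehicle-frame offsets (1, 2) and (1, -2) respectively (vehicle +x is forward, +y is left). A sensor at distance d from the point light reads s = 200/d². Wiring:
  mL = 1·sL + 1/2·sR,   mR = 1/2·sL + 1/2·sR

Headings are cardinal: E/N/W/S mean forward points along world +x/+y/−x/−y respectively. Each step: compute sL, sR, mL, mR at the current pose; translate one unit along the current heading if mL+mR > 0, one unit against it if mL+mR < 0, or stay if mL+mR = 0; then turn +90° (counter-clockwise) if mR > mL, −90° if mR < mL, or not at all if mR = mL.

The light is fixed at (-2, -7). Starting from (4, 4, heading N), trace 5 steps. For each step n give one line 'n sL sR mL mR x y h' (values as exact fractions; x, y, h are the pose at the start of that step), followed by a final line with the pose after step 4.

0 5/4 25/26 45/26 115/104 4 4 N
1 40/49 200/149 10860/7301 7880/7301 4 5 E
2 100/101 100/73 12350/7373 8700/7373 5 5 S
3 200/117 40/41 10540/4797 6440/4797 5 4 W
4 5/4 25/26 45/26 115/104 4 4 N
final 4 5 E

n=0: pose=(4,4,N); sL=5/4, sR=25/26; mL=45/26, mR=115/104; mL+mR=295/104 → advance +1; mR−mL=-5/8 → turn -1·90°
n=1: pose=(4,5,E); sL=40/49, sR=200/149; mL=10860/7301, mR=7880/7301; mL+mR=18740/7301 → advance +1; mR−mL=-20/49 → turn -1·90°
n=2: pose=(5,5,S); sL=100/101, sR=100/73; mL=12350/7373, mR=8700/7373; mL+mR=21050/7373 → advance +1; mR−mL=-50/101 → turn -1·90°
n=3: pose=(5,4,W); sL=200/117, sR=40/41; mL=10540/4797, mR=6440/4797; mL+mR=5660/1599 → advance +1; mR−mL=-100/117 → turn -1·90°
n=4: pose=(4,4,N); sL=5/4, sR=25/26; mL=45/26, mR=115/104; mL+mR=295/104 → advance +1; mR−mL=-5/8 → turn -1·90°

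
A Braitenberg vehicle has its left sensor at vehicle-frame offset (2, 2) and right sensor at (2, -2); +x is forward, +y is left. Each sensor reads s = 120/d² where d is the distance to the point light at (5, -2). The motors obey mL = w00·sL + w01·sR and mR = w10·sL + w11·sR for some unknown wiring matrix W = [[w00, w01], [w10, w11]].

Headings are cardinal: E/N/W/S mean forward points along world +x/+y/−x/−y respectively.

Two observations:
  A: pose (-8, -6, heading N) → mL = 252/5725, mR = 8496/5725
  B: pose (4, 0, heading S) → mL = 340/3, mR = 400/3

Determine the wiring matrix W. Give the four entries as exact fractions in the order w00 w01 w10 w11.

obs A: pose=(-8,-6,N) → sL=120/229, sR=24/25, mL=252/5725, mR=8496/5725
obs B: pose=(4,0,S) → sL=120, sR=40/3, mL=340/3, mR=400/3
sensor matrix S = [[120/229, 24/25], [120, 40/3]]; det S = -123904/1145
solve [mL_A; mL_B] = S·[w00; w01] and [mR_A; mR_B] = S·[w10; w11]:
  w00 = 1, w01 = -1/2, w10 = 1, w11 = 1

1 -1/2 1 1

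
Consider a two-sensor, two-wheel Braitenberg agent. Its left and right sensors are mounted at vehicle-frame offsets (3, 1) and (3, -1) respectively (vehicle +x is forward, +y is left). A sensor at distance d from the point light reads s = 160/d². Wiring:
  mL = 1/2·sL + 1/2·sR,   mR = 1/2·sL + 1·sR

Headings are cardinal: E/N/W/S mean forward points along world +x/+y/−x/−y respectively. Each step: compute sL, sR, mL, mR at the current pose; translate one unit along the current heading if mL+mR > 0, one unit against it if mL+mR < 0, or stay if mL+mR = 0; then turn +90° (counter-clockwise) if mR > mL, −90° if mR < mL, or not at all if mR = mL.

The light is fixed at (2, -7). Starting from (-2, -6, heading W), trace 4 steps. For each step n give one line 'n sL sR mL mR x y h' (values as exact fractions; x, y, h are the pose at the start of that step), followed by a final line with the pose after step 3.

0 160/49 160/53 8160/2597 12080/2597 -2 -6 W
1 8 4 6 8 -3 -6 S
2 32 32 32 48 -3 -7 E
3 80/17 80/9 1040/153 1720/153 -2 -7 N
final -2 -6 W

n=0: pose=(-2,-6,W); sL=160/49, sR=160/53; mL=8160/2597, mR=12080/2597; mL+mR=20240/2597 → advance +1; mR−mL=80/53 → turn +1·90°
n=1: pose=(-3,-6,S); sL=8, sR=4; mL=6, mR=8; mL+mR=14 → advance +1; mR−mL=2 → turn +1·90°
n=2: pose=(-3,-7,E); sL=32, sR=32; mL=32, mR=48; mL+mR=80 → advance +1; mR−mL=16 → turn +1·90°
n=3: pose=(-2,-7,N); sL=80/17, sR=80/9; mL=1040/153, mR=1720/153; mL+mR=920/51 → advance +1; mR−mL=40/9 → turn +1·90°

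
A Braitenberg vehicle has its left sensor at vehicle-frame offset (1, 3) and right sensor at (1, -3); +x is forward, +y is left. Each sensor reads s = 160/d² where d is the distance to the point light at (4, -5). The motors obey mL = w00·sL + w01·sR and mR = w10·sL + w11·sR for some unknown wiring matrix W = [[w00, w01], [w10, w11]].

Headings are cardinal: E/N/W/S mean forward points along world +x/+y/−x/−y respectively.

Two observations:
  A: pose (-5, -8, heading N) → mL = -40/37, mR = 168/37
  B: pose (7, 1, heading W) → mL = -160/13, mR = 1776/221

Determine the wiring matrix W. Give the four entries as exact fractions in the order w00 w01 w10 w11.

-1 0 1/2 1

obs A: pose=(-5,-8,N) → sL=40/37, sR=4, mL=-40/37, mR=168/37
obs B: pose=(7,1,W) → sL=160/13, sR=32/17, mL=-160/13, mR=1776/221
sensor matrix S = [[40/37, 4], [160/13, 32/17]]; det S = -385920/8177
solve [mL_A; mL_B] = S·[w00; w01] and [mR_A; mR_B] = S·[w10; w11]:
  w00 = -1, w01 = 0, w10 = 1/2, w11 = 1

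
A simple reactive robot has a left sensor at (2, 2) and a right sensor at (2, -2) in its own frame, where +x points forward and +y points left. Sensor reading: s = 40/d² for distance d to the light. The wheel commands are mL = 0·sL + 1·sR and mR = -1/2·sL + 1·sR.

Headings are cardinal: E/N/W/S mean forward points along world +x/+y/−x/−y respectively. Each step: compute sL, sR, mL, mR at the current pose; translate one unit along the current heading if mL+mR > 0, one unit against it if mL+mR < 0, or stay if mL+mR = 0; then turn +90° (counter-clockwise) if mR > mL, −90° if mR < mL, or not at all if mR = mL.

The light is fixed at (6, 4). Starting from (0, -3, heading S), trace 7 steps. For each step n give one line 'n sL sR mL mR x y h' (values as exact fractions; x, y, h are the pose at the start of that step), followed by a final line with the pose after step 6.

0 40/97 8/29 8/29 196/2813 0 -3 S
1 10/41 2/5 2/5 57/205 0 -4 W
2 40/117 40/61 40/61 3460/7137 -1 -4 N
3 4/5 20/53 20/53 -6/265 -1 -3 E
4 40/97 8/29 8/29 196/2813 0 -3 S
5 10/41 2/5 2/5 57/205 0 -4 W
6 40/117 40/61 40/61 3460/7137 -1 -4 N
final -1 -3 E

n=0: pose=(0,-3,S); sL=40/97, sR=8/29; mL=8/29, mR=196/2813; mL+mR=972/2813 → advance +1; mR−mL=-20/97 → turn -1·90°
n=1: pose=(0,-4,W); sL=10/41, sR=2/5; mL=2/5, mR=57/205; mL+mR=139/205 → advance +1; mR−mL=-5/41 → turn -1·90°
n=2: pose=(-1,-4,N); sL=40/117, sR=40/61; mL=40/61, mR=3460/7137; mL+mR=8140/7137 → advance +1; mR−mL=-20/117 → turn -1·90°
n=3: pose=(-1,-3,E); sL=4/5, sR=20/53; mL=20/53, mR=-6/265; mL+mR=94/265 → advance +1; mR−mL=-2/5 → turn -1·90°
n=4: pose=(0,-3,S); sL=40/97, sR=8/29; mL=8/29, mR=196/2813; mL+mR=972/2813 → advance +1; mR−mL=-20/97 → turn -1·90°
n=5: pose=(0,-4,W); sL=10/41, sR=2/5; mL=2/5, mR=57/205; mL+mR=139/205 → advance +1; mR−mL=-5/41 → turn -1·90°
n=6: pose=(-1,-4,N); sL=40/117, sR=40/61; mL=40/61, mR=3460/7137; mL+mR=8140/7137 → advance +1; mR−mL=-20/117 → turn -1·90°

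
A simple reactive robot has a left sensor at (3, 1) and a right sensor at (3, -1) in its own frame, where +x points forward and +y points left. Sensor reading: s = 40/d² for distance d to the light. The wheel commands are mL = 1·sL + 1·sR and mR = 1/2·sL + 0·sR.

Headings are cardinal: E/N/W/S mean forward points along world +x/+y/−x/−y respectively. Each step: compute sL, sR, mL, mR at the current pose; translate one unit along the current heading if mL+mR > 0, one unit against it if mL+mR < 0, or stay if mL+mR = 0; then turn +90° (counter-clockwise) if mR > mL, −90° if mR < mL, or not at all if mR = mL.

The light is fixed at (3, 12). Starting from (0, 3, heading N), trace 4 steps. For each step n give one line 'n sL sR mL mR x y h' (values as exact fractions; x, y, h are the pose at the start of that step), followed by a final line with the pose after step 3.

n=0: pose=(0,3,N); sL=10/13, sR=1; mL=23/13, mR=5/13; mL+mR=28/13 → advance +1; mR−mL=-18/13 → turn -1·90°
n=1: pose=(0,4,E); sL=40/49, sR=40/81; mL=5200/3969, mR=20/49; mL+mR=6820/3969 → advance +1; mR−mL=-3580/3969 → turn -1·90°
n=2: pose=(1,4,S); sL=20/61, sR=4/13; mL=504/793, mR=10/61; mL+mR=634/793 → advance +1; mR−mL=-374/793 → turn -1·90°
n=3: pose=(1,3,W); sL=8/25, sR=40/89; mL=1712/2225, mR=4/25; mL+mR=2068/2225 → advance +1; mR−mL=-1356/2225 → turn -1·90°

0 10/13 1 23/13 5/13 0 3 N
1 40/49 40/81 5200/3969 20/49 0 4 E
2 20/61 4/13 504/793 10/61 1 4 S
3 8/25 40/89 1712/2225 4/25 1 3 W
final 0 3 N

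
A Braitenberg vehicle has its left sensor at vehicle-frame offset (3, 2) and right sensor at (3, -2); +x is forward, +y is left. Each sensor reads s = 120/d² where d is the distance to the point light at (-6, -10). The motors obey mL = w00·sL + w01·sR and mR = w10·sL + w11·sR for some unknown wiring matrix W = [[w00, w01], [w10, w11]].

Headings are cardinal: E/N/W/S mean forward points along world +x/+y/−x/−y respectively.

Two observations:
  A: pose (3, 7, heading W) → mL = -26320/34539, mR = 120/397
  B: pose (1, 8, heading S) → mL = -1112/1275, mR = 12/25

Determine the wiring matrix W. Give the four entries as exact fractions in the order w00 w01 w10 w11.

-1 -1 0 1

obs A: pose=(3,7,W) → sL=40/87, sR=120/397, mL=-26320/34539, mR=120/397
obs B: pose=(1,8,S) → sL=20/51, sR=12/25, mL=-1112/1275, mR=12/25
sensor matrix S = [[40/87, 120/397], [20/51, 12/25]]; det S = 99968/978605
solve [mL_A; mL_B] = S·[w00; w01] and [mR_A; mR_B] = S·[w10; w11]:
  w00 = -1, w01 = -1, w10 = 0, w11 = 1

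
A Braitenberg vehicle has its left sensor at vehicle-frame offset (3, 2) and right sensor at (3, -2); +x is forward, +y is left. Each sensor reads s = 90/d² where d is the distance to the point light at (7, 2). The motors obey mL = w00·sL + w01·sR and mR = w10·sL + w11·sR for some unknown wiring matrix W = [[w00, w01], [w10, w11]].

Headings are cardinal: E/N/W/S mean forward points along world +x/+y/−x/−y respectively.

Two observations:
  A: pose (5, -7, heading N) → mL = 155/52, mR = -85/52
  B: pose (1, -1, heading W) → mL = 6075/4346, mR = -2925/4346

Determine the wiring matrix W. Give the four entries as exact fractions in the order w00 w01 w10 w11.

obs A: pose=(5,-7,N) → sL=45/26, sR=5/2, mL=155/52, mR=-85/52
obs B: pose=(1,-1,W) → sL=45/53, sR=45/41, mL=6075/4346, mR=-2925/4346
sensor matrix S = [[45/26, 5/2], [45/53, 45/41]]; det S = -6300/28249
solve [mL_A; mL_B] = S·[w00; w01] and [mR_A; mR_B] = S·[w10; w11]:
  w00 = 1, w01 = 1/2, w10 = 1/2, w11 = -1

1 1/2 1/2 -1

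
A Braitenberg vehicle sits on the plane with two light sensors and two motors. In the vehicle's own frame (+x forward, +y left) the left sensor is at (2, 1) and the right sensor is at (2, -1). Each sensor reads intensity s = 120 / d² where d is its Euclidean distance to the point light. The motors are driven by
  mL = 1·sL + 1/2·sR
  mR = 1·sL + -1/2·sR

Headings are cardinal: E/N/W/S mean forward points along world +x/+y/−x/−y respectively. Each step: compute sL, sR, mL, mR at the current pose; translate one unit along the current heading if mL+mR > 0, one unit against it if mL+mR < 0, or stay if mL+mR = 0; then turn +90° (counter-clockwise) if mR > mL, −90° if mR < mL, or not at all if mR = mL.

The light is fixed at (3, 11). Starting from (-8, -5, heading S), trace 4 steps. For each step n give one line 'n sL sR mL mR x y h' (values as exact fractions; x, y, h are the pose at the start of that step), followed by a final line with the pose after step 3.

0 15/53 10/39 850/2067 320/2067 -8 -5 S
1 120/493 24/85 948/2465 252/2465 -8 -6 W
2 60/197 60/173 16290/34081 4470/34081 -9 -6 N
3 24/65 120/389 13236/25285 5436/25285 -9 -5 E
final -8 -5 S

n=0: pose=(-8,-5,S); sL=15/53, sR=10/39; mL=850/2067, mR=320/2067; mL+mR=30/53 → advance +1; mR−mL=-10/39 → turn -1·90°
n=1: pose=(-8,-6,W); sL=120/493, sR=24/85; mL=948/2465, mR=252/2465; mL+mR=240/493 → advance +1; mR−mL=-24/85 → turn -1·90°
n=2: pose=(-9,-6,N); sL=60/197, sR=60/173; mL=16290/34081, mR=4470/34081; mL+mR=120/197 → advance +1; mR−mL=-60/173 → turn -1·90°
n=3: pose=(-9,-5,E); sL=24/65, sR=120/389; mL=13236/25285, mR=5436/25285; mL+mR=48/65 → advance +1; mR−mL=-120/389 → turn -1·90°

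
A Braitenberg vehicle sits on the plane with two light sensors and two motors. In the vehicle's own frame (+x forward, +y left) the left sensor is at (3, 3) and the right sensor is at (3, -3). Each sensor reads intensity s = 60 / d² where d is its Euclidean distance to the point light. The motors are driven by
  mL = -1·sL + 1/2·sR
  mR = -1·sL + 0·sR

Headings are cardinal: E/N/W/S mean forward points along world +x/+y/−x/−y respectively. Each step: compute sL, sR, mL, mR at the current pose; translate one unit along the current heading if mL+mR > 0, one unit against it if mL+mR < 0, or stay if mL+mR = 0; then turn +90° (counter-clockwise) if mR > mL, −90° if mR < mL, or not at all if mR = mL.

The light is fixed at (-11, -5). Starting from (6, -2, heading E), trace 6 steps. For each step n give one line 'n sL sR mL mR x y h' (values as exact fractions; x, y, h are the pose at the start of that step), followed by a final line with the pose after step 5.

0 15/109 3/20 -273/4360 -15/109 6 -2 E
1 60/361 60/169 690/61009 -60/361 5 -2 S
2 6/17 30/109 -399/1853 -6/17 5 -1 W
3 12/49 60/449 -3918/22001 -12/49 6 -1 N
4 15/109 3/20 -273/4360 -15/109 6 -2 E
5 60/361 60/169 690/61009 -60/361 5 -2 S
final 5 -1 W

n=0: pose=(6,-2,E); sL=15/109, sR=3/20; mL=-273/4360, mR=-15/109; mL+mR=-873/4360 → advance -1; mR−mL=-3/40 → turn -1·90°
n=1: pose=(5,-2,S); sL=60/361, sR=60/169; mL=690/61009, mR=-60/361; mL+mR=-9450/61009 → advance -1; mR−mL=-30/169 → turn -1·90°
n=2: pose=(5,-1,W); sL=6/17, sR=30/109; mL=-399/1853, mR=-6/17; mL+mR=-1053/1853 → advance -1; mR−mL=-15/109 → turn -1·90°
n=3: pose=(6,-1,N); sL=12/49, sR=60/449; mL=-3918/22001, mR=-12/49; mL+mR=-9306/22001 → advance -1; mR−mL=-30/449 → turn -1·90°
n=4: pose=(6,-2,E); sL=15/109, sR=3/20; mL=-273/4360, mR=-15/109; mL+mR=-873/4360 → advance -1; mR−mL=-3/40 → turn -1·90°
n=5: pose=(5,-2,S); sL=60/361, sR=60/169; mL=690/61009, mR=-60/361; mL+mR=-9450/61009 → advance -1; mR−mL=-30/169 → turn -1·90°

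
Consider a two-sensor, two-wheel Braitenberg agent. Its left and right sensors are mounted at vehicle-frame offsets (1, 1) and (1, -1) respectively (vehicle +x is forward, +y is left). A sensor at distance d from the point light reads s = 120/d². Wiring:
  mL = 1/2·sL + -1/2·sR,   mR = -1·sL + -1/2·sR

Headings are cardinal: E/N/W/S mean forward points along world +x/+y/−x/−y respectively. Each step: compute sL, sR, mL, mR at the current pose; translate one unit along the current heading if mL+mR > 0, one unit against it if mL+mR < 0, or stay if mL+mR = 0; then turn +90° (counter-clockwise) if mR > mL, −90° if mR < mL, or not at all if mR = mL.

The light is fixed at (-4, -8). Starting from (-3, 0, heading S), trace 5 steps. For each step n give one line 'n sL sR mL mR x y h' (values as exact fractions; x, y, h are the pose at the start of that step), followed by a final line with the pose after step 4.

n=0: pose=(-3,0,S); sL=120/53, sR=120/49; mL=-240/2597, mR=-9060/2597; mL+mR=-9300/2597 → advance -1; mR−mL=-180/53 → turn -1·90°
n=1: pose=(-3,1,W); sL=15/8, sR=6/5; mL=27/80, mR=-99/40; mL+mR=-171/80 → advance -1; mR−mL=-45/16 → turn -1·90°
n=2: pose=(-2,1,N); sL=120/101, sR=120/109; mL=480/11009, mR=-19140/11009; mL+mR=-18660/11009 → advance -1; mR−mL=-180/101 → turn -1·90°
n=3: pose=(-2,0,E); sL=4/3, sR=60/29; mL=-32/87, mR=-206/87; mL+mR=-238/87 → advance -1; mR−mL=-2 → turn -1·90°
n=4: pose=(-3,0,S); sL=120/53, sR=120/49; mL=-240/2597, mR=-9060/2597; mL+mR=-9300/2597 → advance -1; mR−mL=-180/53 → turn -1·90°

0 120/53 120/49 -240/2597 -9060/2597 -3 0 S
1 15/8 6/5 27/80 -99/40 -3 1 W
2 120/101 120/109 480/11009 -19140/11009 -2 1 N
3 4/3 60/29 -32/87 -206/87 -2 0 E
4 120/53 120/49 -240/2597 -9060/2597 -3 0 S
final -3 1 W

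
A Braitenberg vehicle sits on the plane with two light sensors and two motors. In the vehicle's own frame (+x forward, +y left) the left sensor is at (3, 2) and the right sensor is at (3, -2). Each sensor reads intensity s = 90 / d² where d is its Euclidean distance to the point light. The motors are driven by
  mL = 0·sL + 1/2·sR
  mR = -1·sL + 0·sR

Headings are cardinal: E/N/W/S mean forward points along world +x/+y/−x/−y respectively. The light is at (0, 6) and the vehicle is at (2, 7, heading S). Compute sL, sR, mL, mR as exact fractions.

left sensor world pos  = (4, 4); dL² = 20
right sensor world pos = (0, 4); dR² = 4
sL = 90/20 = 9/2
sR = 90/4 = 45/2
mL = 0·sL + 1/2·sR = 45/4
mR = -1·sL + 0·sR = -9/2

9/2 45/2 45/4 -9/2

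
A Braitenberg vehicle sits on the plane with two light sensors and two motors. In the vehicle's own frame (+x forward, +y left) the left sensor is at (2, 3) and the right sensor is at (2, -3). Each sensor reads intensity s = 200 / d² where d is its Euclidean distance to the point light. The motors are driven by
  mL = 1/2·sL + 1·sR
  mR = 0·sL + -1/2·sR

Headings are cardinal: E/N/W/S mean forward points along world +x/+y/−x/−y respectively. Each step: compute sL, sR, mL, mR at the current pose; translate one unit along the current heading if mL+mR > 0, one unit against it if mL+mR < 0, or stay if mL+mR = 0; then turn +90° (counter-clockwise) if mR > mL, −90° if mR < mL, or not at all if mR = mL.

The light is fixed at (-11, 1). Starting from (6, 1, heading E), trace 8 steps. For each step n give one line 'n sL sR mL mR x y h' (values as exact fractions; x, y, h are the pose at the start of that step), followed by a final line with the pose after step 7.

n=0: pose=(6,1,E); sL=20/37, sR=20/37; mL=30/37, mR=-10/37; mL+mR=20/37 → advance +1; mR−mL=-40/37 → turn -1·90°
n=1: pose=(7,1,S); sL=40/89, sR=200/229; mL=22380/20381, mR=-100/229; mL+mR=13480/20381 → advance +1; mR−mL=-31280/20381 → turn -1·90°
n=2: pose=(7,0,W); sL=25/34, sR=10/13; mL=1005/884, mR=-5/13; mL+mR=665/884 → advance +1; mR−mL=-1345/884 → turn -1·90°
n=3: pose=(6,0,N); sL=200/197, sR=200/401; mL=79500/78997, mR=-100/401; mL+mR=59800/78997 → advance +1; mR−mL=-99200/78997 → turn -1·90°
n=4: pose=(6,1,E); sL=20/37, sR=20/37; mL=30/37, mR=-10/37; mL+mR=20/37 → advance +1; mR−mL=-40/37 → turn -1·90°
n=5: pose=(7,1,S); sL=40/89, sR=200/229; mL=22380/20381, mR=-100/229; mL+mR=13480/20381 → advance +1; mR−mL=-31280/20381 → turn -1·90°
n=6: pose=(7,0,W); sL=25/34, sR=10/13; mL=1005/884, mR=-5/13; mL+mR=665/884 → advance +1; mR−mL=-1345/884 → turn -1·90°
n=7: pose=(6,0,N); sL=200/197, sR=200/401; mL=79500/78997, mR=-100/401; mL+mR=59800/78997 → advance +1; mR−mL=-99200/78997 → turn -1·90°

0 20/37 20/37 30/37 -10/37 6 1 E
1 40/89 200/229 22380/20381 -100/229 7 1 S
2 25/34 10/13 1005/884 -5/13 7 0 W
3 200/197 200/401 79500/78997 -100/401 6 0 N
4 20/37 20/37 30/37 -10/37 6 1 E
5 40/89 200/229 22380/20381 -100/229 7 1 S
6 25/34 10/13 1005/884 -5/13 7 0 W
7 200/197 200/401 79500/78997 -100/401 6 0 N
final 6 1 E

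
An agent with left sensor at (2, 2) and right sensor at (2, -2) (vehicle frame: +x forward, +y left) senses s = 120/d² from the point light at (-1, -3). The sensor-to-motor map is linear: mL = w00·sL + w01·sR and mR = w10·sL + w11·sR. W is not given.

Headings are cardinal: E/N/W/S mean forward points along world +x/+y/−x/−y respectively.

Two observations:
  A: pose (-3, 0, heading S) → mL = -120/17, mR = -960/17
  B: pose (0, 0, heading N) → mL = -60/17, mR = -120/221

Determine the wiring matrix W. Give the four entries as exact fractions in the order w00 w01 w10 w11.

0 -1 -1/2 1/2

obs A: pose=(-3,0,S) → sL=120, sR=120/17, mL=-120/17, mR=-960/17
obs B: pose=(0,0,N) → sL=60/13, sR=60/17, mL=-60/17, mR=-120/221
sensor matrix S = [[120, 120/17], [60/13, 60/17]]; det S = 86400/221
solve [mL_A; mL_B] = S·[w00; w01] and [mR_A; mR_B] = S·[w10; w11]:
  w00 = 0, w01 = -1, w10 = -1/2, w11 = 1/2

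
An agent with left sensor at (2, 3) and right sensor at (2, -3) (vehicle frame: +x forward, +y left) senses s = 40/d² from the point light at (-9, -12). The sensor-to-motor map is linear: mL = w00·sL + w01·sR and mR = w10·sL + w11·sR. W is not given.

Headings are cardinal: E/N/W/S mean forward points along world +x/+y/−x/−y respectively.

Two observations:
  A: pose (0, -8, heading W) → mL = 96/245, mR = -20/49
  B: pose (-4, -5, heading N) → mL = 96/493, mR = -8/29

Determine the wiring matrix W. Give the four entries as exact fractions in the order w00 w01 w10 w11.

1 -1 0 -1

obs A: pose=(0,-8,W) → sL=4/5, sR=20/49, mL=96/245, mR=-20/49
obs B: pose=(-4,-5,N) → sL=8/17, sR=8/29, mL=96/493, mR=-8/29
sensor matrix S = [[4/5, 20/49], [8/17, 8/29]]; det S = 3456/120785
solve [mL_A; mL_B] = S·[w00; w01] and [mR_A; mR_B] = S·[w10; w11]:
  w00 = 1, w01 = -1, w10 = 0, w11 = -1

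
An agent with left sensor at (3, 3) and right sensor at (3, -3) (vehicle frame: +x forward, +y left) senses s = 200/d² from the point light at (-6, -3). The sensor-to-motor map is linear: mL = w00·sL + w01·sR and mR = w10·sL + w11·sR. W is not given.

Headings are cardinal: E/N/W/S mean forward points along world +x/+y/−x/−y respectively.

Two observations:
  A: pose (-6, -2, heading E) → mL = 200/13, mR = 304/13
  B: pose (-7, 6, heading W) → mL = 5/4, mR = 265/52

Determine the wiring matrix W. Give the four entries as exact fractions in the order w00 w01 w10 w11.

0 1 1 1

obs A: pose=(-6,-2,E) → sL=8, sR=200/13, mL=200/13, mR=304/13
obs B: pose=(-7,6,W) → sL=50/13, sR=5/4, mL=5/4, mR=265/52
sensor matrix S = [[8, 200/13], [50/13, 5/4]]; det S = -8310/169
solve [mL_A; mL_B] = S·[w00; w01] and [mR_A; mR_B] = S·[w10; w11]:
  w00 = 0, w01 = 1, w10 = 1, w11 = 1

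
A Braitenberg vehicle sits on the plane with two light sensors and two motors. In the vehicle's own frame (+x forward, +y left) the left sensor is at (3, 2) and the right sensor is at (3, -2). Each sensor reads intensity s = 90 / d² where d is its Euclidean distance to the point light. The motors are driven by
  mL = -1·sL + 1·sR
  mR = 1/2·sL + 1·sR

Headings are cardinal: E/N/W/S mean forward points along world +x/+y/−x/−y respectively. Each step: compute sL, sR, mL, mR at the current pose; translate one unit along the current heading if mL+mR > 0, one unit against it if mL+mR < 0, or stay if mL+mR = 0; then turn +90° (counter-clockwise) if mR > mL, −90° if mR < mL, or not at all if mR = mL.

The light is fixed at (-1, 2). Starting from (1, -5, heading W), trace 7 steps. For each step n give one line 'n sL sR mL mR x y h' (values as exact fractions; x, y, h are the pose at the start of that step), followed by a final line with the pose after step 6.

n=0: pose=(1,-5,W); sL=45/41, sR=45/13; mL=1260/533, mR=4275/1066; mL+mR=6795/1066 → advance +1; mR−mL=135/82 → turn +1·90°
n=1: pose=(0,-5,S); sL=90/109, sR=90/101; mL=720/11009, mR=14355/11009; mL+mR=15075/11009 → advance +1; mR−mL=135/109 → turn +1·90°
n=2: pose=(0,-6,E); sL=45/26, sR=45/58; mL=-360/377, mR=2475/1508; mL+mR=1035/1508 → advance +1; mR−mL=135/52 → turn +1·90°
n=3: pose=(1,-6,N); sL=18/5, sR=90/41; mL=-288/205, mR=819/205; mL+mR=531/205 → advance +1; mR−mL=27/5 → turn +1·90°
n=4: pose=(1,-5,W); sL=45/41, sR=45/13; mL=1260/533, mR=4275/1066; mL+mR=6795/1066 → advance +1; mR−mL=135/82 → turn +1·90°
n=5: pose=(0,-5,S); sL=90/109, sR=90/101; mL=720/11009, mR=14355/11009; mL+mR=15075/11009 → advance +1; mR−mL=135/109 → turn +1·90°
n=6: pose=(0,-6,E); sL=45/26, sR=45/58; mL=-360/377, mR=2475/1508; mL+mR=1035/1508 → advance +1; mR−mL=135/52 → turn +1·90°

0 45/41 45/13 1260/533 4275/1066 1 -5 W
1 90/109 90/101 720/11009 14355/11009 0 -5 S
2 45/26 45/58 -360/377 2475/1508 0 -6 E
3 18/5 90/41 -288/205 819/205 1 -6 N
4 45/41 45/13 1260/533 4275/1066 1 -5 W
5 90/109 90/101 720/11009 14355/11009 0 -5 S
6 45/26 45/58 -360/377 2475/1508 0 -6 E
final 1 -6 N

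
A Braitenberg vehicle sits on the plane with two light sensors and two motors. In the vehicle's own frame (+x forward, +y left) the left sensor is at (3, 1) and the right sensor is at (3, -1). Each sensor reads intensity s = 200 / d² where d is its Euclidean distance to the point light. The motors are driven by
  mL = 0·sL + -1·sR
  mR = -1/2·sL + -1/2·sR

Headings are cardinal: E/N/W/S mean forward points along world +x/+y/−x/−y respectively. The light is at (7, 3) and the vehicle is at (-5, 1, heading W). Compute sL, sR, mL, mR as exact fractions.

left sensor world pos  = (-8, 0); dL² = 234
right sensor world pos = (-8, 2); dR² = 226
sL = 200/234 = 100/117
sR = 200/226 = 100/113
mL = 0·sL + -1·sR = -100/113
mR = -1/2·sL + -1/2·sR = -11500/13221

100/117 100/113 -100/113 -11500/13221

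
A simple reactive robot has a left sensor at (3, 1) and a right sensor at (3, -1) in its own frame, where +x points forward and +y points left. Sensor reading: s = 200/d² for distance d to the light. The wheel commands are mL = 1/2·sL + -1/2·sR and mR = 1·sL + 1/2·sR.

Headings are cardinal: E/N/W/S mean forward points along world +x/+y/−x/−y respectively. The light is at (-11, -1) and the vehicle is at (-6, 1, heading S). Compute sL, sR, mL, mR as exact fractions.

200/37 200/17 -2000/629 7100/629

left sensor world pos  = (-5, -2); dL² = 37
right sensor world pos = (-7, -2); dR² = 17
sL = 200/37 = 200/37
sR = 200/17 = 200/17
mL = 1/2·sL + -1/2·sR = -2000/629
mR = 1·sL + 1/2·sR = 7100/629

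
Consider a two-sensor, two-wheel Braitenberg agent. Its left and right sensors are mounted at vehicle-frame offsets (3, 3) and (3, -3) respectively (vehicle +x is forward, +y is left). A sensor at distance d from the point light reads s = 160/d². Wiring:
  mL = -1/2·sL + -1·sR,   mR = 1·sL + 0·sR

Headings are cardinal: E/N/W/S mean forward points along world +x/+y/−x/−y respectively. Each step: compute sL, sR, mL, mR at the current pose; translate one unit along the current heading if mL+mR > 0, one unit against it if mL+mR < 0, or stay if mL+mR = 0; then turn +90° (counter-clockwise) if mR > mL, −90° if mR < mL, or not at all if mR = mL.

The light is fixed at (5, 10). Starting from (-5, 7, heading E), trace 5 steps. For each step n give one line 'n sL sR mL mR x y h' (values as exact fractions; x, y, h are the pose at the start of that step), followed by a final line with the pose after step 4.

n=0: pose=(-5,7,E); sL=160/49, sR=32/17; mL=-2928/833, mR=160/49; mL+mR=-208/833 → advance -1; mR−mL=5648/833 → turn +1·90°
n=1: pose=(-6,7,N); sL=40/49, sR=5/2; mL=-285/98, mR=40/49; mL+mR=-205/98 → advance -1; mR−mL=365/98 → turn +1·90°
n=2: pose=(-6,6,W); sL=32/49, sR=160/197; mL=-10992/9653, mR=32/49; mL+mR=-4688/9653 → advance -1; mR−mL=17296/9653 → turn +1·90°
n=3: pose=(-5,6,S); sL=80/49, sR=80/109; mL=-8280/5341, mR=80/49; mL+mR=440/5341 → advance +1; mR−mL=17000/5341 → turn +1·90°
n=4: pose=(-5,5,E); sL=160/53, sR=160/113; mL=-17520/5989, mR=160/53; mL+mR=560/5989 → advance +1; mR−mL=35600/5989 → turn +1·90°

0 160/49 32/17 -2928/833 160/49 -5 7 E
1 40/49 5/2 -285/98 40/49 -6 7 N
2 32/49 160/197 -10992/9653 32/49 -6 6 W
3 80/49 80/109 -8280/5341 80/49 -5 6 S
4 160/53 160/113 -17520/5989 160/53 -5 5 E
final -4 5 N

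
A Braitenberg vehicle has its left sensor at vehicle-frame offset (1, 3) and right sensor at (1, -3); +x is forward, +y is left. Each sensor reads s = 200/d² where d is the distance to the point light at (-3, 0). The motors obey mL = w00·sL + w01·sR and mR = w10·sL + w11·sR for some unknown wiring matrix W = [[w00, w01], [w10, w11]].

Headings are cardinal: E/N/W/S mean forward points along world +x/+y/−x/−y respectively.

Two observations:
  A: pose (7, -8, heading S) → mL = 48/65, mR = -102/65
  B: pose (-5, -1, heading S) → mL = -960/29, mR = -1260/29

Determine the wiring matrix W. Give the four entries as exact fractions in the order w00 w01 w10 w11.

obs A: pose=(7,-8,S) → sL=4/5, sR=20/13, mL=48/65, mR=-102/65
obs B: pose=(-5,-1,S) → sL=40, sR=200/29, mL=-960/29, mR=-1260/29
sensor matrix S = [[4/5, 20/13], [40, 200/29]]; det S = -21120/377
solve [mL_A; mL_B] = S·[w00; w01] and [mR_A; mR_B] = S·[w10; w11]:
  w00 = -1, w01 = 1, w10 = -1, w11 = -1/2

-1 1 -1 -1/2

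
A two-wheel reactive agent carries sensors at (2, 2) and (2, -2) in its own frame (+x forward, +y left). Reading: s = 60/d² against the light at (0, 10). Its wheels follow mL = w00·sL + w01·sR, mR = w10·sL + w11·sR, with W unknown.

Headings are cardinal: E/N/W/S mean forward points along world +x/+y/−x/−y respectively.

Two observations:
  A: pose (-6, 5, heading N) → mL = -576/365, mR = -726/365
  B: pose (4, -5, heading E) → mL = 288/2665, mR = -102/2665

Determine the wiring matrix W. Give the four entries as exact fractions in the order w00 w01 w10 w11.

obs A: pose=(-6,5,N) → sL=60/73, sR=12/5, mL=-576/365, mR=-726/365
obs B: pose=(4,-5,E) → sL=12/41, sR=12/65, mL=288/2665, mR=-102/2665
sensor matrix S = [[60/73, 12/5], [12/41, 12/65]]; det S = -107136/194545
solve [mL_A; mL_B] = S·[w00; w01] and [mR_A; mR_B] = S·[w10; w11]:
  w00 = 1, w01 = -1, w10 = 1/2, w11 = -1

1 -1 1/2 -1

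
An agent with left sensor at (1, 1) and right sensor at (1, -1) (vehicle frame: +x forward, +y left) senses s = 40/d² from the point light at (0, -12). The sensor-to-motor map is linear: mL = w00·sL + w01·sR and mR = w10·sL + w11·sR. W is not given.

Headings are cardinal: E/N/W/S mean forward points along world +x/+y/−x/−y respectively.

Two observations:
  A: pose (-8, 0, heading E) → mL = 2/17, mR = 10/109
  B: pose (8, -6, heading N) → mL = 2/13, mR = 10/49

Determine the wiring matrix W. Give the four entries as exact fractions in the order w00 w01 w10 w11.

0 1/2 1/2 0

obs A: pose=(-8,0,E) → sL=20/109, sR=4/17, mL=2/17, mR=10/109
obs B: pose=(8,-6,N) → sL=20/49, sR=4/13, mL=2/13, mR=10/49
sensor matrix S = [[20/109, 4/17], [20/49, 4/13]]; det S = -46720/1180361
solve [mL_A; mL_B] = S·[w00; w01] and [mR_A; mR_B] = S·[w10; w11]:
  w00 = 0, w01 = 1/2, w10 = 1/2, w11 = 0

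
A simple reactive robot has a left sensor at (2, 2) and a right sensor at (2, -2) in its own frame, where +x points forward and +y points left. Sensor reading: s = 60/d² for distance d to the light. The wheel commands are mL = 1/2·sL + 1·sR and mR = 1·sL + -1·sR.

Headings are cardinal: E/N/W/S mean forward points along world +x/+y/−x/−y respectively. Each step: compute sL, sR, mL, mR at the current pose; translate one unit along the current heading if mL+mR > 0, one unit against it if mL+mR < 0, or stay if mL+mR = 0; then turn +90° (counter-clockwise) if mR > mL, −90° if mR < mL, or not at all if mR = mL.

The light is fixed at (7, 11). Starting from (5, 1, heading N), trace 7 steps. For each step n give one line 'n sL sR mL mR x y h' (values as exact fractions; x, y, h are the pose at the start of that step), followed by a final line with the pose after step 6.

n=0: pose=(5,1,N); sL=3/4, sR=15/16; mL=21/16, mR=-3/16; mL+mR=9/8 → advance +1; mR−mL=-3/2 → turn -1·90°
n=1: pose=(5,2,E); sL=60/49, sR=60/121; mL=6570/5929, mR=4320/5929; mL+mR=90/49 → advance +1; mR−mL=-2250/5929 → turn -1·90°
n=2: pose=(6,2,S); sL=30/61, sR=6/13; mL=561/793, mR=24/793; mL+mR=45/61 → advance +1; mR−mL=-537/793 → turn -1·90°
n=3: pose=(6,1,W); sL=20/51, sR=60/73; mL=3790/3723, mR=-1600/3723; mL+mR=10/17 → advance +1; mR−mL=-5390/3723 → turn -1·90°
n=4: pose=(5,1,N); sL=3/4, sR=15/16; mL=21/16, mR=-3/16; mL+mR=9/8 → advance +1; mR−mL=-3/2 → turn -1·90°
n=5: pose=(5,2,E); sL=60/49, sR=60/121; mL=6570/5929, mR=4320/5929; mL+mR=90/49 → advance +1; mR−mL=-2250/5929 → turn -1·90°
n=6: pose=(6,2,S); sL=30/61, sR=6/13; mL=561/793, mR=24/793; mL+mR=45/61 → advance +1; mR−mL=-537/793 → turn -1·90°

0 3/4 15/16 21/16 -3/16 5 1 N
1 60/49 60/121 6570/5929 4320/5929 5 2 E
2 30/61 6/13 561/793 24/793 6 2 S
3 20/51 60/73 3790/3723 -1600/3723 6 1 W
4 3/4 15/16 21/16 -3/16 5 1 N
5 60/49 60/121 6570/5929 4320/5929 5 2 E
6 30/61 6/13 561/793 24/793 6 2 S
final 6 1 W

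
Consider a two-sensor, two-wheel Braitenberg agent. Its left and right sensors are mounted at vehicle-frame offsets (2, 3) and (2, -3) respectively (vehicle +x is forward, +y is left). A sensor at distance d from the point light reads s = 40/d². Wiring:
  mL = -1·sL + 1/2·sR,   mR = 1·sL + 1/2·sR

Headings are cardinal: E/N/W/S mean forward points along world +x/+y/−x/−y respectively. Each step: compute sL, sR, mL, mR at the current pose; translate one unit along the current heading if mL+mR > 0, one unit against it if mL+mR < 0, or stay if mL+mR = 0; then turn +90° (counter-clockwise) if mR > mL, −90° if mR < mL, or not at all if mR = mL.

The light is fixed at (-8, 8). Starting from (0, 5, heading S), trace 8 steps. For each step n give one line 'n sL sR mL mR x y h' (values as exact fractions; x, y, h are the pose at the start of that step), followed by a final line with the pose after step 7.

0 20/73 4/5 46/365 246/365 0 5 S
1 40/101 40/149 -3940/15049 7980/15049 0 4 E
2 1 10/37 -32/37 42/37 1 4 N
3 8/17 40/49 -52/833 732/833 1 5 W
4 20/73 4/5 46/365 246/365 0 5 S
5 40/101 40/149 -3940/15049 7980/15049 0 4 E
6 1 10/37 -32/37 42/37 1 4 N
7 8/17 40/49 -52/833 732/833 1 5 W
final 0 5 S

n=0: pose=(0,5,S); sL=20/73, sR=4/5; mL=46/365, mR=246/365; mL+mR=4/5 → advance +1; mR−mL=40/73 → turn +1·90°
n=1: pose=(0,4,E); sL=40/101, sR=40/149; mL=-3940/15049, mR=7980/15049; mL+mR=40/149 → advance +1; mR−mL=80/101 → turn +1·90°
n=2: pose=(1,4,N); sL=1, sR=10/37; mL=-32/37, mR=42/37; mL+mR=10/37 → advance +1; mR−mL=2 → turn +1·90°
n=3: pose=(1,5,W); sL=8/17, sR=40/49; mL=-52/833, mR=732/833; mL+mR=40/49 → advance +1; mR−mL=16/17 → turn +1·90°
n=4: pose=(0,5,S); sL=20/73, sR=4/5; mL=46/365, mR=246/365; mL+mR=4/5 → advance +1; mR−mL=40/73 → turn +1·90°
n=5: pose=(0,4,E); sL=40/101, sR=40/149; mL=-3940/15049, mR=7980/15049; mL+mR=40/149 → advance +1; mR−mL=80/101 → turn +1·90°
n=6: pose=(1,4,N); sL=1, sR=10/37; mL=-32/37, mR=42/37; mL+mR=10/37 → advance +1; mR−mL=2 → turn +1·90°
n=7: pose=(1,5,W); sL=8/17, sR=40/49; mL=-52/833, mR=732/833; mL+mR=40/49 → advance +1; mR−mL=16/17 → turn +1·90°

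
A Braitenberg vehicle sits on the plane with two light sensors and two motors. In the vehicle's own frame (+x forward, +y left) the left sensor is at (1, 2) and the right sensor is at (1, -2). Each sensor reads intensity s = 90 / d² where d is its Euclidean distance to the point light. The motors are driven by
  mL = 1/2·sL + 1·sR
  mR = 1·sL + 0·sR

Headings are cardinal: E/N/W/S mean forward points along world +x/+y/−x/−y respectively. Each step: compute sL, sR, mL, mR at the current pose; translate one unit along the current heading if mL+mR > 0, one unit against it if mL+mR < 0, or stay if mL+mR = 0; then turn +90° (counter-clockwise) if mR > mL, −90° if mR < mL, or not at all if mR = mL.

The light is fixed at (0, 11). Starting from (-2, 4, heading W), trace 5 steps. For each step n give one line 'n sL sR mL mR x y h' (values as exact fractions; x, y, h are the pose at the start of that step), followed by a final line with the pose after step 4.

n=0: pose=(-2,4,W); sL=1, sR=45/17; mL=107/34, mR=1; mL+mR=141/34 → advance +1; mR−mL=-73/34 → turn -1·90°
n=1: pose=(-3,4,N); sL=90/61, sR=90/37; mL=7155/2257, mR=90/61; mL+mR=10485/2257 → advance +1; mR−mL=-3825/2257 → turn -1·90°
n=2: pose=(-3,5,E); sL=9/2, sR=45/34; mL=243/68, mR=9/2; mL+mR=549/68 → advance +1; mR−mL=63/68 → turn +1·90°
n=3: pose=(-2,5,N); sL=90/41, sR=18/5; mL=963/205, mR=90/41; mL+mR=1413/205 → advance +1; mR−mL=-513/205 → turn -1·90°
n=4: pose=(-2,6,E); sL=9, sR=9/5; mL=63/10, mR=9; mL+mR=153/10 → advance +1; mR−mL=27/10 → turn +1·90°

0 1 45/17 107/34 1 -2 4 W
1 90/61 90/37 7155/2257 90/61 -3 4 N
2 9/2 45/34 243/68 9/2 -3 5 E
3 90/41 18/5 963/205 90/41 -2 5 N
4 9 9/5 63/10 9 -2 6 E
final -1 6 N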